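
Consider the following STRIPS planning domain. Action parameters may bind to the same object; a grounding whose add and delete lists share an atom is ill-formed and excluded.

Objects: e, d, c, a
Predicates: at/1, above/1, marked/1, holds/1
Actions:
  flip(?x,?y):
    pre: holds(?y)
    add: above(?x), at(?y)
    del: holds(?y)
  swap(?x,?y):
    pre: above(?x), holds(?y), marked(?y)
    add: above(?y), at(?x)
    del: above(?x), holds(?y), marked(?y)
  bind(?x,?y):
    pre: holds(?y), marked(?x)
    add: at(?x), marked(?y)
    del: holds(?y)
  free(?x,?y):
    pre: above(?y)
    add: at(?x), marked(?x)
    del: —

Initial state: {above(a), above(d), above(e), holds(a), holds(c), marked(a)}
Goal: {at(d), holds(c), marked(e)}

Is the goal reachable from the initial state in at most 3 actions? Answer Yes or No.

1. swap(d,a)  →  {above(a), above(e), at(d), holds(c)}
2. free(e,e)  →  {above(a), above(e), at(d), at(e), holds(c), marked(e)}
optimal plan length = 2; 2 ≤ 3

Yes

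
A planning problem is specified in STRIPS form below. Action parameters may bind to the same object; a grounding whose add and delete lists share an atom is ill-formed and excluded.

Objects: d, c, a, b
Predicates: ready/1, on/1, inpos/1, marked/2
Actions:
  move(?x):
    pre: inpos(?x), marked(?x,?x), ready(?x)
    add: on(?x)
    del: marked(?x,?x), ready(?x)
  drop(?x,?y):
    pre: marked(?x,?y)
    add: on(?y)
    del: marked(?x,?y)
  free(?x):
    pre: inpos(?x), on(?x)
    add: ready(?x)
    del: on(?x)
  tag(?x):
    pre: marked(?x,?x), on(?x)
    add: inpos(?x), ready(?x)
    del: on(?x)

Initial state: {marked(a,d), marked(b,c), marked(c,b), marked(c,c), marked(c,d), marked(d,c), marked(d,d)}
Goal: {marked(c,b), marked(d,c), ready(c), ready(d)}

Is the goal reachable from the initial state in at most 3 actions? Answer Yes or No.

1. drop(c,d)  →  {marked(a,d), marked(b,c), marked(c,b), marked(c,c), marked(d,c), marked(d,d), on(d)}
2. drop(b,c)  →  {marked(a,d), marked(c,b), marked(c,c), marked(d,c), marked(d,d), on(c), on(d)}
3. tag(d)  →  {inpos(d), marked(a,d), marked(c,b), marked(c,c), marked(d,c), marked(d,d), on(c), ready(d)}
4. tag(c)  →  {inpos(c), inpos(d), marked(a,d), marked(c,b), marked(c,c), marked(d,c), marked(d,d), ready(c), ready(d)}
optimal plan length = 4; 4 > 3

No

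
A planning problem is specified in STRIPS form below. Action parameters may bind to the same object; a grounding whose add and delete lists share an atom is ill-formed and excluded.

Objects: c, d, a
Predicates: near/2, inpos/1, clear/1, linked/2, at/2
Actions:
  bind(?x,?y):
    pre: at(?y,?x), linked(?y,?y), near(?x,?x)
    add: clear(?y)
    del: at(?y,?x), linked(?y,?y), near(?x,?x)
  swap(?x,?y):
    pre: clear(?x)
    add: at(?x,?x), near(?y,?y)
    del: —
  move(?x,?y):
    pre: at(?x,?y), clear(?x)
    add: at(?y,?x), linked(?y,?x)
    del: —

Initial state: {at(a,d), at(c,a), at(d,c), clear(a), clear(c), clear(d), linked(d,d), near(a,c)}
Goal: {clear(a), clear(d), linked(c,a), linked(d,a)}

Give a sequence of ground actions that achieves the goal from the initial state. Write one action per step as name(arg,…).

1. move(c,a)  →  {at(a,c), at(a,d), at(c,a), at(d,c), clear(a), clear(c), clear(d), linked(a,c), linked(d,d), near(a,c)}
2. move(a,c)  →  {at(a,c), at(a,d), at(c,a), at(d,c), clear(a), clear(c), clear(d), linked(a,c), linked(c,a), linked(d,d), near(a,c)}
3. move(a,d)  →  {at(a,c), at(a,d), at(c,a), at(d,a), at(d,c), clear(a), clear(c), clear(d), linked(a,c), linked(c,a), linked(d,a), linked(d,d), near(a,c)}

move(c,a); move(a,c); move(a,d)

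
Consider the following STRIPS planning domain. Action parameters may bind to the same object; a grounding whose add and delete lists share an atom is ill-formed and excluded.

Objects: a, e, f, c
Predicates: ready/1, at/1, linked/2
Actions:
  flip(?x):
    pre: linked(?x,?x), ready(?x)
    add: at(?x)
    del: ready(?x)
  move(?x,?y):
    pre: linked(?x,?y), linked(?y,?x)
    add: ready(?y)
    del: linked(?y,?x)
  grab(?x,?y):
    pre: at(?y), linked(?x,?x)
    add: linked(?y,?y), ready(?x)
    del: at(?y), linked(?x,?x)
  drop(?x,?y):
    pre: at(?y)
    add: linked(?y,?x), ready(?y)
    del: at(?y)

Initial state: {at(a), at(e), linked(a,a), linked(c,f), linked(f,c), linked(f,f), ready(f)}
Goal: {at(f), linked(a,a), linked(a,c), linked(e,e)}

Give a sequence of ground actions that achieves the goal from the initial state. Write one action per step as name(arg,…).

1. flip(f)  →  {at(a), at(e), at(f), linked(a,a), linked(c,f), linked(f,c), linked(f,f)}
2. grab(f,e)  →  {at(a), at(f), linked(a,a), linked(c,f), linked(e,e), linked(f,c), ready(f)}
3. drop(c,a)  →  {at(f), linked(a,a), linked(a,c), linked(c,f), linked(e,e), linked(f,c), ready(a), ready(f)}

flip(f); grab(f,e); drop(c,a)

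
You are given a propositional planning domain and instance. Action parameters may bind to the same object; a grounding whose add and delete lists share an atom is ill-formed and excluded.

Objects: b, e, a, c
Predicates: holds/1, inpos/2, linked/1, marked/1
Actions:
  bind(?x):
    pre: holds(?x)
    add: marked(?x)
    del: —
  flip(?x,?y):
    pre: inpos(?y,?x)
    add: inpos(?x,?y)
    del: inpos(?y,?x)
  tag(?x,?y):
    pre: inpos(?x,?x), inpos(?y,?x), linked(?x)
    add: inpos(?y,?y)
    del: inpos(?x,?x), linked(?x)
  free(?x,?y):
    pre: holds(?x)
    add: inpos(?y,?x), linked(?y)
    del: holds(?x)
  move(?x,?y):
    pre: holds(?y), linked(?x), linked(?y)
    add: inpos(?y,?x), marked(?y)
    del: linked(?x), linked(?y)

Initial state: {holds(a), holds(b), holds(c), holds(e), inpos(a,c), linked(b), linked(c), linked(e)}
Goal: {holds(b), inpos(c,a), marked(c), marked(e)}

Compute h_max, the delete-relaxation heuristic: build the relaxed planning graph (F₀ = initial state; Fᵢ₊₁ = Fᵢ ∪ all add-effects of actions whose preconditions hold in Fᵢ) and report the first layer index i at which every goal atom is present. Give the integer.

1

F0 = init (8 atoms)
F1 = F0 ∪ {inpos(a,a), inpos(a,b), inpos(a,e), inpos(b,a), inpos(b,b), inpos(b,c), inpos(b,e), inpos(c,a), inpos(c,b), inpos(c,c), inpos(c,e), inpos(e,a), inpos(e,b), inpos(e,c), inpos(e,e), linked(a), marked(a), marked(b), marked(c), marked(e)}  (28 atoms)
goal ⊆ F1  ⇒  h_max = 1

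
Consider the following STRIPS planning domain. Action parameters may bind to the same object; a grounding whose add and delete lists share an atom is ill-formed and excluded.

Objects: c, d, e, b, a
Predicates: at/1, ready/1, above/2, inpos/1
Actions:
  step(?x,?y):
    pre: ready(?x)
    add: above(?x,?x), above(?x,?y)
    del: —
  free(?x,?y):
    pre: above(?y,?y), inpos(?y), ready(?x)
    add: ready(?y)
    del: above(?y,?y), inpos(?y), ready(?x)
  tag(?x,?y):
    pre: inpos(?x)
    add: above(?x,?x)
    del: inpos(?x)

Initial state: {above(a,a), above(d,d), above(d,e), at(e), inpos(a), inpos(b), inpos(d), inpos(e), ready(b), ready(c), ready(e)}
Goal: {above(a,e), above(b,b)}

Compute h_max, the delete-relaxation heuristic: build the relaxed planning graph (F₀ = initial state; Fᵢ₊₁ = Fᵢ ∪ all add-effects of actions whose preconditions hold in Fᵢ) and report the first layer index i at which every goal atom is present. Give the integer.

2

F0 = init (11 atoms)
F1 = F0 ∪ {above(b,a), above(b,b), above(b,c), above(b,d), above(b,e), above(c,a), above(c,b), above(c,c), above(c,d), above(c,e), above(e,a), above(e,b), above(e,c), above(e,d), above(e,e), ready(a), ready(d)}  (28 atoms)
F2 = F1 ∪ {above(a,b), above(a,c), above(a,d), above(a,e), above(d,a), above(d,b), above(d,c)}  (35 atoms)
goal ⊆ F2  ⇒  h_max = 2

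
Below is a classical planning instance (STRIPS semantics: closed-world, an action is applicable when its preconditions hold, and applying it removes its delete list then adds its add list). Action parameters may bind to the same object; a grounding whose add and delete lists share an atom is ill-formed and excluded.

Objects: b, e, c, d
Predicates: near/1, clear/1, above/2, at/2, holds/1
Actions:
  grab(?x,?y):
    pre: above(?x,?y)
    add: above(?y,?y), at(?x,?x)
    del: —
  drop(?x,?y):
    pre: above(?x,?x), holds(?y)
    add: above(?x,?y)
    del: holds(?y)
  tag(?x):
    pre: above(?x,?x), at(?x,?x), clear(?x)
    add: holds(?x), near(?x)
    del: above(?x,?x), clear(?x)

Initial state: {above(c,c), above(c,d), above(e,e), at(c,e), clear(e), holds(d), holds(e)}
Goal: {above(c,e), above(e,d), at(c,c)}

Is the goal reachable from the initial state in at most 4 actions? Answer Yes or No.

1. grab(c,c)  →  {above(c,c), above(c,d), above(e,e), at(c,c), at(c,e), clear(e), holds(d), holds(e)}
2. drop(e,d)  →  {above(c,c), above(c,d), above(e,d), above(e,e), at(c,c), at(c,e), clear(e), holds(e)}
3. drop(c,e)  →  {above(c,c), above(c,d), above(c,e), above(e,d), above(e,e), at(c,c), at(c,e), clear(e)}
optimal plan length = 3; 3 ≤ 4

Yes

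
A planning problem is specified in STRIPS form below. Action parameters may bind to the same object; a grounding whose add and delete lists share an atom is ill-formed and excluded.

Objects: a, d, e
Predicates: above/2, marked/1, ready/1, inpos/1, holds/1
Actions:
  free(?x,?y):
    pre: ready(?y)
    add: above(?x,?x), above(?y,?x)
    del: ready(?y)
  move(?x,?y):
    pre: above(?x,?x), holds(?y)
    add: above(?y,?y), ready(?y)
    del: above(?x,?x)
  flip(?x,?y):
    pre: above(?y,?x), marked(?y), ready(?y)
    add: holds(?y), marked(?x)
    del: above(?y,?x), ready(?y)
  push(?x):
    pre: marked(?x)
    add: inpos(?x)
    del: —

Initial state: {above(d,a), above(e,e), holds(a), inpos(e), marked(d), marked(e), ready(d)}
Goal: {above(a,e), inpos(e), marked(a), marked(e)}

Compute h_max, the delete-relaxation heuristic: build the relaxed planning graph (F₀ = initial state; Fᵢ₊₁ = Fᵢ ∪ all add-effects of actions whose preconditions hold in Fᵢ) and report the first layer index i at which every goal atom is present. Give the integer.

2

F0 = init (7 atoms)
F1 = F0 ∪ {above(a,a), above(d,d), above(d,e), holds(d), inpos(d), marked(a), ready(a)}  (14 atoms)
F2 = F1 ∪ {above(a,d), above(a,e), inpos(a)}  (17 atoms)
goal ⊆ F2  ⇒  h_max = 2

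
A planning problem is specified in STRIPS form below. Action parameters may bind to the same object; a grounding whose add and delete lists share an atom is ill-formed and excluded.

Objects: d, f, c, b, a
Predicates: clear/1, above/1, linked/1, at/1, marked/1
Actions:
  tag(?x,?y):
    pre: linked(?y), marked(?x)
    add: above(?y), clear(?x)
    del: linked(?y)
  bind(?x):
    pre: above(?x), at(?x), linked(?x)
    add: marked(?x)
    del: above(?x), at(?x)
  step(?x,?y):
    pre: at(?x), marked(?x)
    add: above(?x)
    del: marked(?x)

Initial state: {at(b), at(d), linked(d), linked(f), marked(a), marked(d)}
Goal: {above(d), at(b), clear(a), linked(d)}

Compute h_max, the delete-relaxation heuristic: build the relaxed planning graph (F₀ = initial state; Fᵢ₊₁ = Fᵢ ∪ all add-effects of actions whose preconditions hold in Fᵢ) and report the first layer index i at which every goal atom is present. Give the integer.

F0 = init (6 atoms)
F1 = F0 ∪ {above(d), above(f), clear(a), clear(d)}  (10 atoms)
goal ⊆ F1  ⇒  h_max = 1

1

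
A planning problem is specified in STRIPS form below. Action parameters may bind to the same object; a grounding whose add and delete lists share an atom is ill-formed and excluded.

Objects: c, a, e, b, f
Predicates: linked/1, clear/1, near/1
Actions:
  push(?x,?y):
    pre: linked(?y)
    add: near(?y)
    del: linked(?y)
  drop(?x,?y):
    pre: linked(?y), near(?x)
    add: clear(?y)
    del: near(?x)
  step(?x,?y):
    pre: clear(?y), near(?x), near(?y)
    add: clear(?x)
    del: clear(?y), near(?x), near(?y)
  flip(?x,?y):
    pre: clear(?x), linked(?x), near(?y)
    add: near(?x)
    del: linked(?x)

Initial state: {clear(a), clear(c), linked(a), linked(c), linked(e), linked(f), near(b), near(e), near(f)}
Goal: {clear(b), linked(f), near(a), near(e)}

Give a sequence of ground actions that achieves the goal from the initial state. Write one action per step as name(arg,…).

push(c,c); push(c,a); step(b,c)

1. push(c,c)  →  {clear(a), clear(c), linked(a), linked(e), linked(f), near(b), near(c), near(e), near(f)}
2. push(c,a)  →  {clear(a), clear(c), linked(e), linked(f), near(a), near(b), near(c), near(e), near(f)}
3. step(b,c)  →  {clear(a), clear(b), linked(e), linked(f), near(a), near(e), near(f)}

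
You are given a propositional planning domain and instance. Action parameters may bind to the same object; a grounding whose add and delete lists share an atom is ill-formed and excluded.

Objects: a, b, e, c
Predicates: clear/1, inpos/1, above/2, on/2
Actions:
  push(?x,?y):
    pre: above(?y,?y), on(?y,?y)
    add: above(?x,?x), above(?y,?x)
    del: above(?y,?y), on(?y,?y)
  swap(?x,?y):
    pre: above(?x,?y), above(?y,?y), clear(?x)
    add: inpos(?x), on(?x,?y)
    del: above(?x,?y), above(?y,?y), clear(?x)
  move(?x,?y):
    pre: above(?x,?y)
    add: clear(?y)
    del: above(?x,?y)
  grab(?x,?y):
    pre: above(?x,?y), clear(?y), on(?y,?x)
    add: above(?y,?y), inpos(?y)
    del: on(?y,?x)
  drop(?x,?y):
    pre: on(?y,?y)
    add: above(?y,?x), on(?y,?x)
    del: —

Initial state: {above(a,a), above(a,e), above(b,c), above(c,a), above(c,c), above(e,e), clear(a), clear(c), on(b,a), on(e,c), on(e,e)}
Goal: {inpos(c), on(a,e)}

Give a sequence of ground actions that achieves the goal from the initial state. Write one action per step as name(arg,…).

swap(a,e); swap(c,a)

1. swap(a,e)  →  {above(a,a), above(b,c), above(c,a), above(c,c), clear(c), inpos(a), on(a,e), on(b,a), on(e,c), on(e,e)}
2. swap(c,a)  →  {above(b,c), above(c,c), inpos(a), inpos(c), on(a,e), on(b,a), on(c,a), on(e,c), on(e,e)}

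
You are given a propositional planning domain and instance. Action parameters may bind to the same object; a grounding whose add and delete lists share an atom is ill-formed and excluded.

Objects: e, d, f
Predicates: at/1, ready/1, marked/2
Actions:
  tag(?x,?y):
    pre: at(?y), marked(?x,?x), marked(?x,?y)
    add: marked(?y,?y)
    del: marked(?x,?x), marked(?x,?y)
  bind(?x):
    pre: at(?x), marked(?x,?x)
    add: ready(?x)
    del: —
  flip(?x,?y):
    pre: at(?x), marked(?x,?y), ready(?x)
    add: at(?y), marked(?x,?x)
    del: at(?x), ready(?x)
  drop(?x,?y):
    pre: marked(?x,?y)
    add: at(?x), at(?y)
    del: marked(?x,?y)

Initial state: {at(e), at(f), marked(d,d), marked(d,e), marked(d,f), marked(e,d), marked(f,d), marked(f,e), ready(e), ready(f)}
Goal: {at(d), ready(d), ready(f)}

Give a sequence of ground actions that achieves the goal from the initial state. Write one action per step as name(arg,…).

1. flip(e,d)  →  {at(d), at(f), marked(d,d), marked(d,e), marked(d,f), marked(e,d), marked(e,e), marked(f,d), marked(f,e), ready(f)}
2. bind(d)  →  {at(d), at(f), marked(d,d), marked(d,e), marked(d,f), marked(e,d), marked(e,e), marked(f,d), marked(f,e), ready(d), ready(f)}

flip(e,d); bind(d)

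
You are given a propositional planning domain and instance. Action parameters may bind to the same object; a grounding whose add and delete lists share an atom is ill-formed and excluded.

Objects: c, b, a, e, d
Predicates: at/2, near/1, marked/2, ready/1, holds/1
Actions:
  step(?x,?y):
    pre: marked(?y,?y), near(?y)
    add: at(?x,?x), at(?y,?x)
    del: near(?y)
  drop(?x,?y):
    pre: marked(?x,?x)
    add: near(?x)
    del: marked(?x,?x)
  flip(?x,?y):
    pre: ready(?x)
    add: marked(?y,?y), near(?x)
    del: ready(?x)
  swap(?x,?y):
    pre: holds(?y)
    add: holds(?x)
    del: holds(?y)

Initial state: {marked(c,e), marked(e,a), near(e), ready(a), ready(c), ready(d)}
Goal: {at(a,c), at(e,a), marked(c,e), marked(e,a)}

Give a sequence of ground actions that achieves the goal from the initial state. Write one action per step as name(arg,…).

flip(c,a); flip(a,e); step(c,a); step(a,e)

1. flip(c,a)  →  {marked(a,a), marked(c,e), marked(e,a), near(c), near(e), ready(a), ready(d)}
2. flip(a,e)  →  {marked(a,a), marked(c,e), marked(e,a), marked(e,e), near(a), near(c), near(e), ready(d)}
3. step(c,a)  →  {at(a,c), at(c,c), marked(a,a), marked(c,e), marked(e,a), marked(e,e), near(c), near(e), ready(d)}
4. step(a,e)  →  {at(a,a), at(a,c), at(c,c), at(e,a), marked(a,a), marked(c,e), marked(e,a), marked(e,e), near(c), ready(d)}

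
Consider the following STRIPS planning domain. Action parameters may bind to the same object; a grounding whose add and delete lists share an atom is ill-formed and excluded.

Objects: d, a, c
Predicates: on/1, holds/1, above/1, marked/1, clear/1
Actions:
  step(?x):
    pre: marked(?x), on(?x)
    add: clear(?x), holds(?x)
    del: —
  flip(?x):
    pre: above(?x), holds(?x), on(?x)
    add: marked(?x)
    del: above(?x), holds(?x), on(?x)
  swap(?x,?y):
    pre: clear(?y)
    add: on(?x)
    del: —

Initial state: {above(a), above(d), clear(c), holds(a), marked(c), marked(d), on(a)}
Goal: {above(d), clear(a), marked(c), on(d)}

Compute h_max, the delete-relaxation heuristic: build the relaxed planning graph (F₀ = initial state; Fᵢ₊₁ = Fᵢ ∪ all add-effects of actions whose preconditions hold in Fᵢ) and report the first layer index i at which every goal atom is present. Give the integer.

F0 = init (7 atoms)
F1 = F0 ∪ {marked(a), on(c), on(d)}  (10 atoms)
F2 = F1 ∪ {clear(a), clear(d), holds(c), holds(d)}  (14 atoms)
goal ⊆ F2  ⇒  h_max = 2

2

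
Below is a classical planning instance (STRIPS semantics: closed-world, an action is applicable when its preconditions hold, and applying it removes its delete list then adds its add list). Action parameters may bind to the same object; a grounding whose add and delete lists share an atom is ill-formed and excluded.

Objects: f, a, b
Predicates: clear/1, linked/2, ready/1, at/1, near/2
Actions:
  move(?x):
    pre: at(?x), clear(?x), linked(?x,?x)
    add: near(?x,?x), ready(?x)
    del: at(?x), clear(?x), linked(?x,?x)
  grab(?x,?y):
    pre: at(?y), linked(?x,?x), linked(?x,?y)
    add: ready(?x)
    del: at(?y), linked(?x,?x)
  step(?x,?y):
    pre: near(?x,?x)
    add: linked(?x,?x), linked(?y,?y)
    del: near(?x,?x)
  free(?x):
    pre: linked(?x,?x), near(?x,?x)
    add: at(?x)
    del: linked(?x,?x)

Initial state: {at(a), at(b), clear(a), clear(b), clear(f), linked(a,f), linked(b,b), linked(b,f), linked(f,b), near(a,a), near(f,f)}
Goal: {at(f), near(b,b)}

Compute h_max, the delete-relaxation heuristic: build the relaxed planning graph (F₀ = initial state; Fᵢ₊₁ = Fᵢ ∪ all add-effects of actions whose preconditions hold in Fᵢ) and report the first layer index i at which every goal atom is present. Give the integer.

F0 = init (11 atoms)
F1 = F0 ∪ {linked(a,a), linked(f,f), near(b,b), ready(b)}  (15 atoms)
F2 = F1 ∪ {at(f), ready(a), ready(f)}  (18 atoms)
goal ⊆ F2  ⇒  h_max = 2

2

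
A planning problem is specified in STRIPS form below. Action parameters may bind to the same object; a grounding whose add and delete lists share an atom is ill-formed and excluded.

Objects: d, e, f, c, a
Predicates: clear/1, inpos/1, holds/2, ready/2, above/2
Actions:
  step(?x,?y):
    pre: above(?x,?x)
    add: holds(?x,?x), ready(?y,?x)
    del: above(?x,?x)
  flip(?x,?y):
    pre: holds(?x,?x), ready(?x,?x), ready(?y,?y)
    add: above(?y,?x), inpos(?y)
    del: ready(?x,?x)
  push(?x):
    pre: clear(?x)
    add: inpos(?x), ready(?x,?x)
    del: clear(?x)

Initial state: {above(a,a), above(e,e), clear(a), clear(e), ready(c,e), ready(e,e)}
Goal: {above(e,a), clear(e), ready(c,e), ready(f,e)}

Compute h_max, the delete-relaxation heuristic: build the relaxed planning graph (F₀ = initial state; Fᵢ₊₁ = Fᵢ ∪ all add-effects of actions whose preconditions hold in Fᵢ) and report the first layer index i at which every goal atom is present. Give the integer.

2

F0 = init (6 atoms)
F1 = F0 ∪ {holds(a,a), holds(e,e), inpos(a), inpos(e), ready(a,a), ready(a,e), ready(c,a), ready(d,a), ready(d,e), ready(e,a), ready(f,a), ready(f,e)}  (18 atoms)
F2 = F1 ∪ {above(a,e), above(e,a)}  (20 atoms)
goal ⊆ F2  ⇒  h_max = 2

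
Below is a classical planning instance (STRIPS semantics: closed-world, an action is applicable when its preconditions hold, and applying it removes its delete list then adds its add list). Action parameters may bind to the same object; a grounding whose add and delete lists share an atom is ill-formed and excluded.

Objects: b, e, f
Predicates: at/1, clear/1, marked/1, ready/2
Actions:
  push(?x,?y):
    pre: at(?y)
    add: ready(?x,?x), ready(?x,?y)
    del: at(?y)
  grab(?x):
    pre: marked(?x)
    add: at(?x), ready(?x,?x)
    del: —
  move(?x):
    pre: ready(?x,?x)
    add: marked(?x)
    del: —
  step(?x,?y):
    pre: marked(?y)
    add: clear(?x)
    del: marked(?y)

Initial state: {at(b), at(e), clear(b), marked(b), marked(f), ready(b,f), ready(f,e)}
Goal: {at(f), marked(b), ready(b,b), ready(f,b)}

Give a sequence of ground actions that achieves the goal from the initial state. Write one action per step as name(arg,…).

push(b,e); push(f,b); grab(f)

1. push(b,e)  →  {at(b), clear(b), marked(b), marked(f), ready(b,b), ready(b,e), ready(b,f), ready(f,e)}
2. push(f,b)  →  {clear(b), marked(b), marked(f), ready(b,b), ready(b,e), ready(b,f), ready(f,b), ready(f,e), ready(f,f)}
3. grab(f)  →  {at(f), clear(b), marked(b), marked(f), ready(b,b), ready(b,e), ready(b,f), ready(f,b), ready(f,e), ready(f,f)}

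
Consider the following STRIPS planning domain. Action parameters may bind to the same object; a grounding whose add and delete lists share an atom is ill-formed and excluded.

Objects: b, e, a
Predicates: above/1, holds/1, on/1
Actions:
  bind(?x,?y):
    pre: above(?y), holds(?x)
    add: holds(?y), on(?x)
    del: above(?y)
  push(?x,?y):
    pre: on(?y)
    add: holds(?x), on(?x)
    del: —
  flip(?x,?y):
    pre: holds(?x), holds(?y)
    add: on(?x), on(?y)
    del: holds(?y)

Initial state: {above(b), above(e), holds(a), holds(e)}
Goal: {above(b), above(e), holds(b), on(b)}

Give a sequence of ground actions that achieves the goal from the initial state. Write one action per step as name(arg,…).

1. flip(e,e)  →  {above(b), above(e), holds(a), on(e)}
2. push(b,e)  →  {above(b), above(e), holds(a), holds(b), on(b), on(e)}

flip(e,e); push(b,e)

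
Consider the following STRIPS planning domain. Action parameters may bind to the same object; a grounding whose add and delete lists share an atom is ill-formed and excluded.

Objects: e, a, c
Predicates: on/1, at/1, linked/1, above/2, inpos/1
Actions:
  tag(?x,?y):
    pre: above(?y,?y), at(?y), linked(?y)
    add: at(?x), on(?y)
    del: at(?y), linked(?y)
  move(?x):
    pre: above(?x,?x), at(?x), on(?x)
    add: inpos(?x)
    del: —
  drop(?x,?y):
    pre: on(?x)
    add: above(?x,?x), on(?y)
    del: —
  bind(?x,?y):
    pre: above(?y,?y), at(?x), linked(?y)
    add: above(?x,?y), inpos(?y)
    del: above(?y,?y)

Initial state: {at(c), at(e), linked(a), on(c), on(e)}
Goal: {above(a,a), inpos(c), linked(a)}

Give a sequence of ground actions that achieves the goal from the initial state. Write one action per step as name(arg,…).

drop(c,a); move(c); drop(a,e)

1. drop(c,a)  →  {above(c,c), at(c), at(e), linked(a), on(a), on(c), on(e)}
2. move(c)  →  {above(c,c), at(c), at(e), inpos(c), linked(a), on(a), on(c), on(e)}
3. drop(a,e)  →  {above(a,a), above(c,c), at(c), at(e), inpos(c), linked(a), on(a), on(c), on(e)}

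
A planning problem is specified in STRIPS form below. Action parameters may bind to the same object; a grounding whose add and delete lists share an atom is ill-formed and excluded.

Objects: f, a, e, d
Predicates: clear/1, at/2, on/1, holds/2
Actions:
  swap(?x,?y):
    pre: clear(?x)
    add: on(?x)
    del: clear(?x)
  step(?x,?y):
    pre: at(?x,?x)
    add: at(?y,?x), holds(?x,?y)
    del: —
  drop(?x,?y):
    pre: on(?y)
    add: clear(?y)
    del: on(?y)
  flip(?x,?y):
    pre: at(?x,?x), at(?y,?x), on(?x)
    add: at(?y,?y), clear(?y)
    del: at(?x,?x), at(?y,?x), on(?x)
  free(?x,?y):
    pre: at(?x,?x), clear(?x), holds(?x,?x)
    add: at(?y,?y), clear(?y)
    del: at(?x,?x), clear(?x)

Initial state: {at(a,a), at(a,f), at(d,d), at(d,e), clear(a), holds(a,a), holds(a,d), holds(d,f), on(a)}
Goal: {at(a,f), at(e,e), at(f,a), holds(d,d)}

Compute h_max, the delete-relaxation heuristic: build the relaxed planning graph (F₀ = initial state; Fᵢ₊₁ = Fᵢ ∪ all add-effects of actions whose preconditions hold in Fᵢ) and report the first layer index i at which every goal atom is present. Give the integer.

F0 = init (9 atoms)
F1 = F0 ∪ {at(a,d), at(d,a), at(e,a), at(e,d), at(e,e), at(f,a), at(f,d), at(f,f), clear(d), clear(e), clear(f), holds(a,e), holds(a,f), holds(d,a), holds(d,d), holds(d,e)}  (25 atoms)
goal ⊆ F1  ⇒  h_max = 1

1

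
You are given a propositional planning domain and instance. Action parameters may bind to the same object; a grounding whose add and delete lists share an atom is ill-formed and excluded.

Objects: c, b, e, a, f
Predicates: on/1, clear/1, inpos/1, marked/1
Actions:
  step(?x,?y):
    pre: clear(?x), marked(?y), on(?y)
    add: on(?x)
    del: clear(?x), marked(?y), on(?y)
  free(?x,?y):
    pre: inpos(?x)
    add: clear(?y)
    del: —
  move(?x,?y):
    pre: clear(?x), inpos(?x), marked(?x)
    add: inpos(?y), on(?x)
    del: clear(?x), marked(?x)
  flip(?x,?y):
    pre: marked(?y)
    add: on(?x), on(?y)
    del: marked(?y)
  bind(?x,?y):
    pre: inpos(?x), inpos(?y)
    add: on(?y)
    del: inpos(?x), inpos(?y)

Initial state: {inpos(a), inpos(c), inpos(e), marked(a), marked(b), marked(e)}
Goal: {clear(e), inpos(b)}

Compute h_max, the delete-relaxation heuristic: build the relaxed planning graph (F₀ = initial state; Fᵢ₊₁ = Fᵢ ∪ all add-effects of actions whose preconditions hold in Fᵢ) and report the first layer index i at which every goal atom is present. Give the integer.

2

F0 = init (6 atoms)
F1 = F0 ∪ {clear(a), clear(b), clear(c), clear(e), clear(f), on(a), on(b), on(c), on(e), on(f)}  (16 atoms)
F2 = F1 ∪ {inpos(b), inpos(f)}  (18 atoms)
goal ⊆ F2  ⇒  h_max = 2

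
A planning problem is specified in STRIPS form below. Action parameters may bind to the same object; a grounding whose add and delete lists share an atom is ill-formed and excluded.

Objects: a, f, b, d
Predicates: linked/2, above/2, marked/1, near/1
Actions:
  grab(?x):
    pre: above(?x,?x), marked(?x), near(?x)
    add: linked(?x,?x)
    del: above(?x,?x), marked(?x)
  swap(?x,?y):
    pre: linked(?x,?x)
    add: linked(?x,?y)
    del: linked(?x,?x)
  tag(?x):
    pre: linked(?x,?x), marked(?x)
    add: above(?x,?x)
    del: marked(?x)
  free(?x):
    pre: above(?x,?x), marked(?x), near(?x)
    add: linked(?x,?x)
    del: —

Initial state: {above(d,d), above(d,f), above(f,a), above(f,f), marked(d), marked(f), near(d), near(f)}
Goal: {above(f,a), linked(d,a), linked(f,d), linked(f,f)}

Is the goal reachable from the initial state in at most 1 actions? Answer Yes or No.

No

1. grab(d)  →  {above(d,f), above(f,a), above(f,f), linked(d,d), marked(f), near(d), near(f)}
2. swap(d,a)  →  {above(d,f), above(f,a), above(f,f), linked(d,a), marked(f), near(d), near(f)}
3. free(f)  →  {above(d,f), above(f,a), above(f,f), linked(d,a), linked(f,f), marked(f), near(d), near(f)}
4. swap(f,d)  →  {above(d,f), above(f,a), above(f,f), linked(d,a), linked(f,d), marked(f), near(d), near(f)}
5. grab(f)  →  {above(d,f), above(f,a), linked(d,a), linked(f,d), linked(f,f), near(d), near(f)}
optimal plan length = 5; 5 > 1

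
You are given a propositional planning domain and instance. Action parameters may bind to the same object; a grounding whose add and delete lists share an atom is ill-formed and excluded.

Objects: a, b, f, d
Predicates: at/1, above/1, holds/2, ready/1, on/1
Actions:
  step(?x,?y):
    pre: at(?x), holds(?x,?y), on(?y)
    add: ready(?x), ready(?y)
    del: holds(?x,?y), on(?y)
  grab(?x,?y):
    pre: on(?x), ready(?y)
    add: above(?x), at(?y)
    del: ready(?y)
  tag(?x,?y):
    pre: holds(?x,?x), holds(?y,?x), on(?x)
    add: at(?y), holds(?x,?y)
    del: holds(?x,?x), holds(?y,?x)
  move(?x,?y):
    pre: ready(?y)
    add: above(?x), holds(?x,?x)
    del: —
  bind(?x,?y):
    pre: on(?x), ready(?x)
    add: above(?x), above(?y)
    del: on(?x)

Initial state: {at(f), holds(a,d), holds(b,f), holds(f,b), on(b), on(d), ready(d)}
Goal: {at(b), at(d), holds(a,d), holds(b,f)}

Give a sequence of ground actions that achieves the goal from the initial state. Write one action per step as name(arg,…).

step(f,b); grab(d,b); grab(d,d)

1. step(f,b)  →  {at(f), holds(a,d), holds(b,f), on(d), ready(b), ready(d), ready(f)}
2. grab(d,b)  →  {above(d), at(b), at(f), holds(a,d), holds(b,f), on(d), ready(d), ready(f)}
3. grab(d,d)  →  {above(d), at(b), at(d), at(f), holds(a,d), holds(b,f), on(d), ready(f)}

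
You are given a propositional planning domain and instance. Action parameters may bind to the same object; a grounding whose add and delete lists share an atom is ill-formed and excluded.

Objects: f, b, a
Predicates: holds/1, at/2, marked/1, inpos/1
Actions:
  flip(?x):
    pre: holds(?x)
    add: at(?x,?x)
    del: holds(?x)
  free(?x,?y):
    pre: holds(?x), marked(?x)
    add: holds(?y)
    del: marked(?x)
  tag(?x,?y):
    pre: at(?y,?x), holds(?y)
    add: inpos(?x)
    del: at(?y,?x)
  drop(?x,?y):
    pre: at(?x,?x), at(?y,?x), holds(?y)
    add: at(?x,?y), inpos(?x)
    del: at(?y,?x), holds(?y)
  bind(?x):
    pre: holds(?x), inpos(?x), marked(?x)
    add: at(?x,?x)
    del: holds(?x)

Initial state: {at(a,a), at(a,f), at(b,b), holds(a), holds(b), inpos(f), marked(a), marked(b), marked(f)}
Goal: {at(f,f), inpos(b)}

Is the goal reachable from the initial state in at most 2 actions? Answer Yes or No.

No

1. free(b,f)  →  {at(a,a), at(a,f), at(b,b), holds(a), holds(b), holds(f), inpos(f), marked(a), marked(f)}
2. flip(f)  →  {at(a,a), at(a,f), at(b,b), at(f,f), holds(a), holds(b), inpos(f), marked(a), marked(f)}
3. tag(b,b)  →  {at(a,a), at(a,f), at(f,f), holds(a), holds(b), inpos(b), inpos(f), marked(a), marked(f)}
optimal plan length = 3; 3 > 2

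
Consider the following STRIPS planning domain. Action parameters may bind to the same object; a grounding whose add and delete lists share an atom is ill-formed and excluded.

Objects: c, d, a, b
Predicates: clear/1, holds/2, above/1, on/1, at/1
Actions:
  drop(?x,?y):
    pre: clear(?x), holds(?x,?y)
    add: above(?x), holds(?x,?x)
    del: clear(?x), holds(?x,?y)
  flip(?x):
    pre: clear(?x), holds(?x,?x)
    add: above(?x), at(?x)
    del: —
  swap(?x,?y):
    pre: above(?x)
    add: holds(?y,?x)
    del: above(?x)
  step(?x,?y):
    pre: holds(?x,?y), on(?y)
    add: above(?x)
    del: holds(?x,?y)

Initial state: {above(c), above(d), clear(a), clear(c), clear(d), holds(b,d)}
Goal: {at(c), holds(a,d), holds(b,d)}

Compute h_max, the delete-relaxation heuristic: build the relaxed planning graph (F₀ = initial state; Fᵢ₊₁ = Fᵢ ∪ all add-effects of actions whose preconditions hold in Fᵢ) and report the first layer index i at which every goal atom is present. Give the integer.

2

F0 = init (6 atoms)
F1 = F0 ∪ {holds(a,c), holds(a,d), holds(b,c), holds(c,c), holds(c,d), holds(d,c), holds(d,d)}  (13 atoms)
F2 = F1 ∪ {above(a), at(c), at(d), holds(a,a)}  (17 atoms)
goal ⊆ F2  ⇒  h_max = 2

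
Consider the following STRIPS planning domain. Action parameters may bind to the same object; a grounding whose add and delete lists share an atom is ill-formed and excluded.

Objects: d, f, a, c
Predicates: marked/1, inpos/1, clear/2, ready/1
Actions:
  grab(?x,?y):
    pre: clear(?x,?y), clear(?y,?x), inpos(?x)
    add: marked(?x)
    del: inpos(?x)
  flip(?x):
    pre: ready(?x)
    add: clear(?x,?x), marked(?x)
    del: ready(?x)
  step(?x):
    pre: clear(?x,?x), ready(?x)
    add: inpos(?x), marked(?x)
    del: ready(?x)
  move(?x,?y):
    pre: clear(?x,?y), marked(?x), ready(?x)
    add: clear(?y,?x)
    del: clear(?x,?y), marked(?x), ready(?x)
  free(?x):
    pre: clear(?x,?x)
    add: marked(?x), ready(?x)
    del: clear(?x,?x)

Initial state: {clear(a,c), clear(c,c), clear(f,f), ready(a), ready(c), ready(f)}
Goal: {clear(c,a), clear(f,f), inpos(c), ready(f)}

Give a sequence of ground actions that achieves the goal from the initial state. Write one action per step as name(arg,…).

1. flip(a)  →  {clear(a,a), clear(a,c), clear(c,c), clear(f,f), marked(a), ready(c), ready(f)}
2. step(c)  →  {clear(a,a), clear(a,c), clear(c,c), clear(f,f), inpos(c), marked(a), marked(c), ready(f)}
3. free(a)  →  {clear(a,c), clear(c,c), clear(f,f), inpos(c), marked(a), marked(c), ready(a), ready(f)}
4. move(a,c)  →  {clear(c,a), clear(c,c), clear(f,f), inpos(c), marked(c), ready(f)}

flip(a); step(c); free(a); move(a,c)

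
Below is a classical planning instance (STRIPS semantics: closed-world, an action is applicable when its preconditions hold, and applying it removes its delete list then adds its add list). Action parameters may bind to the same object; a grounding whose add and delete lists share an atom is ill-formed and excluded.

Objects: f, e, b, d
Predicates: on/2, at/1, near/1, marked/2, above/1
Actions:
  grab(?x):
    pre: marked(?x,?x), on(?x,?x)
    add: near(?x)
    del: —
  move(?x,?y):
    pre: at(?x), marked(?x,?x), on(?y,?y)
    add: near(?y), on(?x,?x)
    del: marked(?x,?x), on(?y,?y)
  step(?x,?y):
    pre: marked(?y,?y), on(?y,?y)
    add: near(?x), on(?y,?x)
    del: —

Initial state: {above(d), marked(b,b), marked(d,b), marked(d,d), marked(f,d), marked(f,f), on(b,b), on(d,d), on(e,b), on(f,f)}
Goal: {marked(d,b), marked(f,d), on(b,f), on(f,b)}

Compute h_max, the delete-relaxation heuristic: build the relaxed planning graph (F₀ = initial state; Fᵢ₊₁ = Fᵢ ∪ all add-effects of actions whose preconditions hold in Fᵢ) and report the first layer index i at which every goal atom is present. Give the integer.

1

F0 = init (10 atoms)
F1 = F0 ∪ {near(b), near(d), near(e), near(f), on(b,d), on(b,e), on(b,f), on(d,b), on(d,e), on(d,f), on(f,b), on(f,d), on(f,e)}  (23 atoms)
goal ⊆ F1  ⇒  h_max = 1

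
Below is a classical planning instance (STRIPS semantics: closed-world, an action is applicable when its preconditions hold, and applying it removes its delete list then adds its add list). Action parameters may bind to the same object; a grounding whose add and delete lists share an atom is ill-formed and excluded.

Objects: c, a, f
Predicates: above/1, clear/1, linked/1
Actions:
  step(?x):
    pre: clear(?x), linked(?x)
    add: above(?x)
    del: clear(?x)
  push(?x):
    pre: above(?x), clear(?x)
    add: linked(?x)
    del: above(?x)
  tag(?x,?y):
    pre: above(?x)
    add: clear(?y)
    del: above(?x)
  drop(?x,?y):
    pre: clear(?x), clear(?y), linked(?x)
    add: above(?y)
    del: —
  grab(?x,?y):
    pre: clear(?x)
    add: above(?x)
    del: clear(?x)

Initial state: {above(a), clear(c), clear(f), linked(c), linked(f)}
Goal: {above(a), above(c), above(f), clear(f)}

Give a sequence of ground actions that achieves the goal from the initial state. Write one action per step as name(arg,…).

step(c); drop(f,f)

1. step(c)  →  {above(a), above(c), clear(f), linked(c), linked(f)}
2. drop(f,f)  →  {above(a), above(c), above(f), clear(f), linked(c), linked(f)}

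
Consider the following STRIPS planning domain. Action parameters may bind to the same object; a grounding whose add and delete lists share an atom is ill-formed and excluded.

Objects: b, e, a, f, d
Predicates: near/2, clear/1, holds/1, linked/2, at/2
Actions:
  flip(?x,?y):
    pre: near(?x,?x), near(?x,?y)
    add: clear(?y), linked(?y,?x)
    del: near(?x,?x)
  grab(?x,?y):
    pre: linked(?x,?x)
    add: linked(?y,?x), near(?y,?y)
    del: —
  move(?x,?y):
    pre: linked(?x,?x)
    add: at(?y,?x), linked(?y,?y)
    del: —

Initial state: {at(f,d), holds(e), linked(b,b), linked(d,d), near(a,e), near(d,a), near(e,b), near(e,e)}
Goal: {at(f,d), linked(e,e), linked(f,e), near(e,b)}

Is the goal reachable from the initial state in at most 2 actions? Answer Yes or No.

1. flip(e,e)  →  {at(f,d), clear(e), holds(e), linked(b,b), linked(d,d), linked(e,e), near(a,e), near(d,a), near(e,b)}
2. grab(e,f)  →  {at(f,d), clear(e), holds(e), linked(b,b), linked(d,d), linked(e,e), linked(f,e), near(a,e), near(d,a), near(e,b), near(f,f)}
optimal plan length = 2; 2 ≤ 2

Yes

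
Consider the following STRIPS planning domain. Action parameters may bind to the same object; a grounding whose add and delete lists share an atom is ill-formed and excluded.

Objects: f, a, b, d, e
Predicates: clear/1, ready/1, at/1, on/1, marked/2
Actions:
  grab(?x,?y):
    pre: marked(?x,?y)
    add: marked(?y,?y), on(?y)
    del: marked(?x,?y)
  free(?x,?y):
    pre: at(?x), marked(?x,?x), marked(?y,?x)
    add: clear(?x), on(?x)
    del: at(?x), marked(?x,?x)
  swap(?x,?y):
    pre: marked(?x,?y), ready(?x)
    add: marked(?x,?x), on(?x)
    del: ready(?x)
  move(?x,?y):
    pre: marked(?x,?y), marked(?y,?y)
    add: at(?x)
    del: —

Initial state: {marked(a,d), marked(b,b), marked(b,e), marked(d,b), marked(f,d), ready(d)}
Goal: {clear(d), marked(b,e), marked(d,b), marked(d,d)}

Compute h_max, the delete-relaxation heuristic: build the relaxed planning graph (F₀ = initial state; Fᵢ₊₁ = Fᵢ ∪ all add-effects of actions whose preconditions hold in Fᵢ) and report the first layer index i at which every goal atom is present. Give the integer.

F0 = init (6 atoms)
F1 = F0 ∪ {at(b), at(d), marked(d,d), marked(e,e), on(b), on(d), on(e)}  (13 atoms)
F2 = F1 ∪ {at(a), at(e), at(f), clear(b), clear(d)}  (18 atoms)
goal ⊆ F2  ⇒  h_max = 2

2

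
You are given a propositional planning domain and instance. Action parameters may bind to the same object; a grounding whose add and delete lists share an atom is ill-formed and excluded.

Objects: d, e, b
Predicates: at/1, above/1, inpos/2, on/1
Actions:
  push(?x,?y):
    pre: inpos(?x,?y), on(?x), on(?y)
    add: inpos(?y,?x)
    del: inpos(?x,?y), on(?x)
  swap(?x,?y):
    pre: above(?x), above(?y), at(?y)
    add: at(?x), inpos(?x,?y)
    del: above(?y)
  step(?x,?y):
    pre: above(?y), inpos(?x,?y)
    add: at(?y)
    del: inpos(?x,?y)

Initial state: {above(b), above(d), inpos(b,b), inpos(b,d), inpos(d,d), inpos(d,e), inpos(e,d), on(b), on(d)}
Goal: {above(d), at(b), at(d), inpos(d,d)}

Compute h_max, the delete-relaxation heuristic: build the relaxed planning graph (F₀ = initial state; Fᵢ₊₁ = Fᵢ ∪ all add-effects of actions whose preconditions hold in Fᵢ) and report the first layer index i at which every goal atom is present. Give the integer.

F0 = init (9 atoms)
F1 = F0 ∪ {at(b), at(d), inpos(d,b)}  (12 atoms)
goal ⊆ F1  ⇒  h_max = 1

1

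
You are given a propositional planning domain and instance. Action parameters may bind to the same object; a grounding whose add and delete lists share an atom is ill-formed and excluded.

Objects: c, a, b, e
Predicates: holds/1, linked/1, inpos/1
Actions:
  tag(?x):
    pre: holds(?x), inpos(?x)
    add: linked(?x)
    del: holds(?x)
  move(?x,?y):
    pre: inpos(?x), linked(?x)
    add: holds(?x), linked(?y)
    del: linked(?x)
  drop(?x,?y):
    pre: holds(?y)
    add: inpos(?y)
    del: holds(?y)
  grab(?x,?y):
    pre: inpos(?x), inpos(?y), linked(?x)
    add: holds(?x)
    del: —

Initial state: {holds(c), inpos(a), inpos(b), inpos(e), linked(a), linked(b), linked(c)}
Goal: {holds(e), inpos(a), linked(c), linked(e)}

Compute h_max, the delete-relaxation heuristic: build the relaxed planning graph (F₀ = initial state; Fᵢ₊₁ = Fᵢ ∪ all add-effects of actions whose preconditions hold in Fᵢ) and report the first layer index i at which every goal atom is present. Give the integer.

2

F0 = init (7 atoms)
F1 = F0 ∪ {holds(a), holds(b), inpos(c), linked(e)}  (11 atoms)
F2 = F1 ∪ {holds(e)}  (12 atoms)
goal ⊆ F2  ⇒  h_max = 2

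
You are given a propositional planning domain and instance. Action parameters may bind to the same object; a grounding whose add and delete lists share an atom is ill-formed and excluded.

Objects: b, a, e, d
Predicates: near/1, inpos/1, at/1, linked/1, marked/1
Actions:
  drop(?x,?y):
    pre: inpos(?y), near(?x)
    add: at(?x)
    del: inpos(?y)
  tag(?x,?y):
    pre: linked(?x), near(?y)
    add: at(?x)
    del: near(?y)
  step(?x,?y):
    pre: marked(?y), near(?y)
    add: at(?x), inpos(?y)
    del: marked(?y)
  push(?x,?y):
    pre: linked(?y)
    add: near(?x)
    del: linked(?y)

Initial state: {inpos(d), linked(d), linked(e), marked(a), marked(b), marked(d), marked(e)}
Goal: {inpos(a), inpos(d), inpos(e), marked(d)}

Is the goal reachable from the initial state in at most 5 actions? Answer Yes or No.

1. push(a,e)  →  {inpos(d), linked(d), marked(a), marked(b), marked(d), marked(e), near(a)}
2. step(b,a)  →  {at(b), inpos(a), inpos(d), linked(d), marked(b), marked(d), marked(e), near(a)}
3. push(e,d)  →  {at(b), inpos(a), inpos(d), marked(b), marked(d), marked(e), near(a), near(e)}
4. step(b,e)  →  {at(b), inpos(a), inpos(d), inpos(e), marked(b), marked(d), near(a), near(e)}
optimal plan length = 4; 4 ≤ 5

Yes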